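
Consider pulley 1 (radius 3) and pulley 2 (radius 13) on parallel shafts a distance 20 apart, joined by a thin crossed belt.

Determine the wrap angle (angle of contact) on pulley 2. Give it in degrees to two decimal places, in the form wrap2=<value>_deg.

crossed belt: β = asin((r1+r2)/C) = asin(16/20) = 53.1301°
wrap1 = wrap2 = π + 2β = 286.2602°

wrap2=286.26_deg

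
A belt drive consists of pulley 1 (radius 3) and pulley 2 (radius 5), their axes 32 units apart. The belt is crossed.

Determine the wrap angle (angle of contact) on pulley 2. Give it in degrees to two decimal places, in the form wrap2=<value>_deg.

crossed belt: β = asin((r1+r2)/C) = asin(8/32) = 14.4775°
wrap1 = wrap2 = π + 2β = 208.9550°

wrap2=208.96_deg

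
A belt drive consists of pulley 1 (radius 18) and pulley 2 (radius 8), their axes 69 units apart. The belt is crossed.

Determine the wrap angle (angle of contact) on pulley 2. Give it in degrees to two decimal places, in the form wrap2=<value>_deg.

wrap2=224.27_deg

crossed belt: β = asin((r1+r2)/C) = asin(26/69) = 22.1363°
wrap1 = wrap2 = π + 2β = 224.2726°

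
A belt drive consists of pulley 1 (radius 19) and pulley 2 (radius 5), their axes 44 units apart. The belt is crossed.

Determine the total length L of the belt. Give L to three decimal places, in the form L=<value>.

crossed belt: β = asin((r1+r2)/C) = asin(24/44) = 33.0557°
wrap1 = wrap2 = π + 2β = 246.1115°
tangent length = C·cosβ = 36.8782
L = (r1+r2)·wrap + 2·C·cosβ = 24·4.2955 + 2·36.8782 = 176.8473

L=176.847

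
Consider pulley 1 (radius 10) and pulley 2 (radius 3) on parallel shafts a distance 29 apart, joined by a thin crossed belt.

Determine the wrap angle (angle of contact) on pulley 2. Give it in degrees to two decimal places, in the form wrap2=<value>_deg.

crossed belt: β = asin((r1+r2)/C) = asin(13/29) = 26.6331°
wrap1 = wrap2 = π + 2β = 233.2662°

wrap2=233.27_deg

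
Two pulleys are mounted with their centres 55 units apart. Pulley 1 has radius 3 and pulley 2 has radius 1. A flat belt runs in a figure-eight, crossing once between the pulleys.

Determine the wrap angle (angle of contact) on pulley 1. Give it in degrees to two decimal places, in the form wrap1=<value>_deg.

crossed belt: β = asin((r1+r2)/C) = asin(4/55) = 4.1706°
wrap1 = wrap2 = π + 2β = 188.3413°

wrap1=188.34_deg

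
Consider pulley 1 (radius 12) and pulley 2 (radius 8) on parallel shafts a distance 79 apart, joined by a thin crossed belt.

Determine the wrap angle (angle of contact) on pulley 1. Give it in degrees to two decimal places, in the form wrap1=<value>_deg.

wrap1=209.33_deg

crossed belt: β = asin((r1+r2)/C) = asin(20/79) = 14.6649°
wrap1 = wrap2 = π + 2β = 209.3297°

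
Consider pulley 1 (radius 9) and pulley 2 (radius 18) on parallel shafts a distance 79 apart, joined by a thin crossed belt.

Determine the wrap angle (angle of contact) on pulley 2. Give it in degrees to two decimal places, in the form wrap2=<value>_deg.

crossed belt: β = asin((r1+r2)/C) = asin(27/79) = 19.9849°
wrap1 = wrap2 = π + 2β = 219.9698°

wrap2=219.97_deg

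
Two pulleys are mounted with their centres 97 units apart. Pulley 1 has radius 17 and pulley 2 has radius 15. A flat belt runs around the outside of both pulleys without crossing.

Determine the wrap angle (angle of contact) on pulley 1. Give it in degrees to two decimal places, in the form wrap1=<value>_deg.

wrap1=182.36_deg

open belt: β = asin((r2−r1)/C) = asin(-2/97) = -1.1814°
wrap1 = π − 2β = 182.3629°
wrap2 = π + 2β = 177.6371°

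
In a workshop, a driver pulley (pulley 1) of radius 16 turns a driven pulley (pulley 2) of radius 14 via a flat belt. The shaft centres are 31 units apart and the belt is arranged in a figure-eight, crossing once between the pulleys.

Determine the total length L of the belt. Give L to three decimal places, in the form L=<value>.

crossed belt: β = asin((r1+r2)/C) = asin(30/31) = 75.4074°
wrap1 = wrap2 = π + 2β = 330.8149°
tangent length = C·cosβ = 7.8102
L = (r1+r2)·wrap + 2·C·cosβ = 30·5.7738 + 2·7.8102 = 188.8348

L=188.835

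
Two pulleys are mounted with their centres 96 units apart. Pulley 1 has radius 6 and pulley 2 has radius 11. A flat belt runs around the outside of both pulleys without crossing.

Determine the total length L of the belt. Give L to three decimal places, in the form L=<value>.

L=245.668

open belt: β = asin((r2−r1)/C) = asin(5/96) = 2.9855°
wrap1 = π − 2β = 174.0290°
wrap2 = π + 2β = 185.9710°
tangent length = C·cosβ = 95.8697
L = r1·wrap1 + r2·wrap2 + 2·C·cosβ = 6·3.0374 + 11·3.2458 + 2·95.8697 = 245.6676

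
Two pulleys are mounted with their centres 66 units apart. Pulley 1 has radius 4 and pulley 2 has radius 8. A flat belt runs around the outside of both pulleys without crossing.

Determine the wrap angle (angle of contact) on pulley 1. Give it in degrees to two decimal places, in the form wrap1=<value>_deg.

open belt: β = asin((r2−r1)/C) = asin(4/66) = 3.4746°
wrap1 = π − 2β = 173.0508°
wrap2 = π + 2β = 186.9492°

wrap1=173.05_deg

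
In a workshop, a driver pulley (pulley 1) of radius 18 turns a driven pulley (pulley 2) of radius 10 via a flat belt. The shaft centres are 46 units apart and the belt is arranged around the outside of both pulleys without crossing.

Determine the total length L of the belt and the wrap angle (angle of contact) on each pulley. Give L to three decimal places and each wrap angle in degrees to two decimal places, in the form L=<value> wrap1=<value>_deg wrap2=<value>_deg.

L=181.359 wrap1=200.03_deg wrap2=159.97_deg

open belt: β = asin((r2−r1)/C) = asin(-8/46) = -10.0154°
wrap1 = π − 2β = 200.0308°
wrap2 = π + 2β = 159.9692°
tangent length = C·cosβ = 45.2990
L = r1·wrap1 + r2·wrap2 + 2·C·cosβ = 18·3.4912 + 10·2.7920 + 2·45.2990 = 181.3594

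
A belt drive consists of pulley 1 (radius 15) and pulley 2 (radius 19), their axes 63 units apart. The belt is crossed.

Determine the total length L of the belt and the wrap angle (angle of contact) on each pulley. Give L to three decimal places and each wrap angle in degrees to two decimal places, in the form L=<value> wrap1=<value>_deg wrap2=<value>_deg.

crossed belt: β = asin((r1+r2)/C) = asin(34/63) = 32.6620°
wrap1 = wrap2 = π + 2β = 245.3241°
tangent length = C·cosβ = 53.0377
L = (r1+r2)·wrap + 2·C·cosβ = 34·4.2817 + 2·53.0377 = 251.6537

L=251.654 wrap1=245.32_deg wrap2=245.32_deg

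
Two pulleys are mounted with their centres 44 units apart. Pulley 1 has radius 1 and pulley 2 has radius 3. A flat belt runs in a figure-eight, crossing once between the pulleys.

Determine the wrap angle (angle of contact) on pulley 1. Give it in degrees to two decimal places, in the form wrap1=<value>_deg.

crossed belt: β = asin((r1+r2)/C) = asin(4/44) = 5.2159°
wrap1 = wrap2 = π + 2β = 190.4318°

wrap1=190.43_deg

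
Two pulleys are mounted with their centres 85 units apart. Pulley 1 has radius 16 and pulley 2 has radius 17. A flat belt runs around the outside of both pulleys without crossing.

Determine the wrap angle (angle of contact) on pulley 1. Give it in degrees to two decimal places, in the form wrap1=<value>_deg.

open belt: β = asin((r2−r1)/C) = asin(1/85) = 0.6741°
wrap1 = π − 2β = 178.6518°
wrap2 = π + 2β = 181.3482°

wrap1=178.65_deg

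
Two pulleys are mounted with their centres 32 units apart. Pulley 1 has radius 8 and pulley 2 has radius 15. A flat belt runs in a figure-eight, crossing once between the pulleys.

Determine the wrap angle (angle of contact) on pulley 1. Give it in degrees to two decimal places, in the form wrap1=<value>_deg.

wrap1=271.90_deg

crossed belt: β = asin((r1+r2)/C) = asin(23/32) = 45.9514°
wrap1 = wrap2 = π + 2β = 271.9027°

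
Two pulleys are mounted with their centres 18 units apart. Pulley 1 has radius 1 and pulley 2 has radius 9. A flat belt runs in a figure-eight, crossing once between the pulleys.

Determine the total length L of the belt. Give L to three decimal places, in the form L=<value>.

L=73.130

crossed belt: β = asin((r1+r2)/C) = asin(10/18) = 33.7490°
wrap1 = wrap2 = π + 2β = 247.4980°
tangent length = C·cosβ = 14.9666
L = (r1+r2)·wrap + 2·C·cosβ = 10·4.3197 + 2·14.9666 = 73.1298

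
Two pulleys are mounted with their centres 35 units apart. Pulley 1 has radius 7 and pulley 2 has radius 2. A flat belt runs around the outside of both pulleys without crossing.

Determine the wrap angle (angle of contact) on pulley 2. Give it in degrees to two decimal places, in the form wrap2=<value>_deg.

wrap2=163.57_deg

open belt: β = asin((r2−r1)/C) = asin(-5/35) = -8.2132°
wrap1 = π − 2β = 196.4264°
wrap2 = π + 2β = 163.5736°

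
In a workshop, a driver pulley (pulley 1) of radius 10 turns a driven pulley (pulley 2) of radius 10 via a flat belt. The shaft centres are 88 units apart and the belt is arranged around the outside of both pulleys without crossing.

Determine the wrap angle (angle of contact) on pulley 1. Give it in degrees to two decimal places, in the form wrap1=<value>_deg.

open belt: β = asin((r2−r1)/C) = asin(0/88) = 0.0000°
wrap1 = π − 2β = 180.0000°
wrap2 = π + 2β = 180.0000°

wrap1=180.00_deg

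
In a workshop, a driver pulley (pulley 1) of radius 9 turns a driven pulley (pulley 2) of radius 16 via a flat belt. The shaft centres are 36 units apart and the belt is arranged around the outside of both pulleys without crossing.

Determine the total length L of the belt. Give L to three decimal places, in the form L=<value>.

open belt: β = asin((r2−r1)/C) = asin(7/36) = 11.2123°
wrap1 = π − 2β = 157.5755°
wrap2 = π + 2β = 202.4245°
tangent length = C·cosβ = 35.3129
L = r1·wrap1 + r2·wrap2 + 2·C·cosβ = 9·2.7502 + 16·3.5330 + 2·35.3129 = 151.9053

L=151.905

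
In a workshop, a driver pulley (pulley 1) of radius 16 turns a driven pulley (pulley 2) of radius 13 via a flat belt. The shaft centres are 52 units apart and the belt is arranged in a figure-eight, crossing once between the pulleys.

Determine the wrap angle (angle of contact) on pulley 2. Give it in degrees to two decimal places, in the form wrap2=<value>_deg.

crossed belt: β = asin((r1+r2)/C) = asin(29/52) = 33.8964°
wrap1 = wrap2 = π + 2β = 247.7927°

wrap2=247.79_deg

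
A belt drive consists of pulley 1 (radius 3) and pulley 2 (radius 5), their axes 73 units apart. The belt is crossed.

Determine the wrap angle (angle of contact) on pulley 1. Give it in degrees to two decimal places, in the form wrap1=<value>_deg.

crossed belt: β = asin((r1+r2)/C) = asin(8/73) = 6.2916°
wrap1 = wrap2 = π + 2β = 192.5833°

wrap1=192.58_deg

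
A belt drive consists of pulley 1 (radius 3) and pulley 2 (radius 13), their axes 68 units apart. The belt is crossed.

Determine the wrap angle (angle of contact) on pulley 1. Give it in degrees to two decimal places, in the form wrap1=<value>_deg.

crossed belt: β = asin((r1+r2)/C) = asin(16/68) = 13.6090°
wrap1 = wrap2 = π + 2β = 207.2179°

wrap1=207.22_deg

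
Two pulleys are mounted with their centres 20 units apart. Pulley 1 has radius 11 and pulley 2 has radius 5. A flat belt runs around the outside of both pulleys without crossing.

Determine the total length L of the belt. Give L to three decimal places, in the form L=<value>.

open belt: β = asin((r2−r1)/C) = asin(-6/20) = -17.4576°
wrap1 = π − 2β = 214.9152°
wrap2 = π + 2β = 145.0848°
tangent length = C·cosβ = 19.0788
L = r1·wrap1 + r2·wrap2 + 2·C·cosβ = 11·3.7510 + 5·2.5322 + 2·19.0788 = 92.0794

L=92.079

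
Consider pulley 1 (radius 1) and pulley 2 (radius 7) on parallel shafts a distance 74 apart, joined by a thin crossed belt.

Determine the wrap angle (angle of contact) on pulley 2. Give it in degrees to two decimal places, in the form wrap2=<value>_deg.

wrap2=192.41_deg

crossed belt: β = asin((r1+r2)/C) = asin(8/74) = 6.2063°
wrap1 = wrap2 = π + 2β = 192.4125°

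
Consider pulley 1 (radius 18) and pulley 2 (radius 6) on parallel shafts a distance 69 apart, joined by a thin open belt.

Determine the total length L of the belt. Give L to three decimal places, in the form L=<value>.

open belt: β = asin((r2−r1)/C) = asin(-12/69) = -10.0154°
wrap1 = π − 2β = 200.0308°
wrap2 = π + 2β = 159.9692°
tangent length = C·cosβ = 67.9485
L = r1·wrap1 + r2·wrap2 + 2·C·cosβ = 18·3.4912 + 6·2.7920 + 2·67.9485 = 215.4905

L=215.490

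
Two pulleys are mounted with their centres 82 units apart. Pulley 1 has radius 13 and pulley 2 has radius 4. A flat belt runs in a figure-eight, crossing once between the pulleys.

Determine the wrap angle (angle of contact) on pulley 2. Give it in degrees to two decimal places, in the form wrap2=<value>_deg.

wrap2=203.93_deg

crossed belt: β = asin((r1+r2)/C) = asin(17/82) = 11.9652°
wrap1 = wrap2 = π + 2β = 203.9303°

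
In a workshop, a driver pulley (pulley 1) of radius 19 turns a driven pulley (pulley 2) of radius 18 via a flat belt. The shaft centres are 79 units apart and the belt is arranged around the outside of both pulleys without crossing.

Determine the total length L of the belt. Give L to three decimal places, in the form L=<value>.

L=274.252

open belt: β = asin((r2−r1)/C) = asin(-1/79) = -0.7253°
wrap1 = π − 2β = 181.4506°
wrap2 = π + 2β = 178.5494°
tangent length = C·cosβ = 78.9937
L = r1·wrap1 + r2·wrap2 + 2·C·cosβ = 19·3.1669 + 18·3.1163 + 2·78.9937 = 274.2516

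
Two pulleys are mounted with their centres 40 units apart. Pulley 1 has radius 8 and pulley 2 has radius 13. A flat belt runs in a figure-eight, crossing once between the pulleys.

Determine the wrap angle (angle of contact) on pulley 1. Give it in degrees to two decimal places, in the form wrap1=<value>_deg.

crossed belt: β = asin((r1+r2)/C) = asin(21/40) = 31.6682°
wrap1 = wrap2 = π + 2β = 243.3365°

wrap1=243.34_deg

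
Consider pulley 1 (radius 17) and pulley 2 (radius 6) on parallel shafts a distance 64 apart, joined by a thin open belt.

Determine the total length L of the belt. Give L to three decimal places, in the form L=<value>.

open belt: β = asin((r2−r1)/C) = asin(-11/64) = -9.8969°
wrap1 = π − 2β = 199.7937°
wrap2 = π + 2β = 160.2063°
tangent length = C·cosβ = 63.0476
L = r1·wrap1 + r2·wrap2 + 2·C·cosβ = 17·3.4871 + 6·2.7961 + 2·63.0476 = 202.1520

L=202.152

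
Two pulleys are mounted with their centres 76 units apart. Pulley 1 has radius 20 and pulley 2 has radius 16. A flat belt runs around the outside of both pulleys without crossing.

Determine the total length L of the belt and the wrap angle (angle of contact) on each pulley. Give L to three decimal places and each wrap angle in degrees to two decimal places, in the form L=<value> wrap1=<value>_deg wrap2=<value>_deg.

open belt: β = asin((r2−r1)/C) = asin(-4/76) = -3.0170°
wrap1 = π − 2β = 186.0339°
wrap2 = π + 2β = 173.9661°
tangent length = C·cosβ = 75.8947
L = r1·wrap1 + r2·wrap2 + 2·C·cosβ = 20·3.2469 + 16·3.0363 + 2·75.8947 = 265.3079

L=265.308 wrap1=186.03_deg wrap2=173.97_deg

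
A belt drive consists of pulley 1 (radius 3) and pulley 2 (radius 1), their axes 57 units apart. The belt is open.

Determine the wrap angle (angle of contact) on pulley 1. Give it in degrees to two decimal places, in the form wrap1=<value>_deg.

wrap1=184.02_deg

open belt: β = asin((r2−r1)/C) = asin(-2/57) = -2.0108°
wrap1 = π − 2β = 184.0216°
wrap2 = π + 2β = 175.9784°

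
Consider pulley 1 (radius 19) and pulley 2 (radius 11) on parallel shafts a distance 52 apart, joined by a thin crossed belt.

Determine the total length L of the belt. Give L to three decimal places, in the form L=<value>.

L=216.092

crossed belt: β = asin((r1+r2)/C) = asin(30/52) = 35.2344°
wrap1 = wrap2 = π + 2β = 250.4688°
tangent length = C·cosβ = 42.4735
L = (r1+r2)·wrap + 2·C·cosβ = 30·4.3715 + 2·42.4735 = 216.0922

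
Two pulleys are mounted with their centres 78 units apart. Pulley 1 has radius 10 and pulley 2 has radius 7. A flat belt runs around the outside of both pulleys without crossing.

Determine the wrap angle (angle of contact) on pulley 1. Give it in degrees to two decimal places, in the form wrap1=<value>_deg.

open belt: β = asin((r2−r1)/C) = asin(-3/78) = -2.2042°
wrap1 = π − 2β = 184.4085°
wrap2 = π + 2β = 175.5915°

wrap1=184.41_deg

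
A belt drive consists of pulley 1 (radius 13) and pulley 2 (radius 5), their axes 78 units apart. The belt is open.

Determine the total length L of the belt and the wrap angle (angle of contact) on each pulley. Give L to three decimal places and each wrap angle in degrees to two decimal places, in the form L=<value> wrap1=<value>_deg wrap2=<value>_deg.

open belt: β = asin((r2−r1)/C) = asin(-8/78) = -5.8868°
wrap1 = π − 2β = 191.7737°
wrap2 = π + 2β = 168.2263°
tangent length = C·cosβ = 77.5887
L = r1·wrap1 + r2·wrap2 + 2·C·cosβ = 13·3.3471 + 5·2.9361 + 2·77.5887 = 213.3699

L=213.370 wrap1=191.77_deg wrap2=168.23_deg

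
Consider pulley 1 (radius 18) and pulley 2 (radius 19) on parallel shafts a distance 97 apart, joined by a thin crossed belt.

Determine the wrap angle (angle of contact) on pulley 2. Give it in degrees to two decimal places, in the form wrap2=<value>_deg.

crossed belt: β = asin((r1+r2)/C) = asin(37/97) = 22.4231°
wrap1 = wrap2 = π + 2β = 224.8462°

wrap2=224.85_deg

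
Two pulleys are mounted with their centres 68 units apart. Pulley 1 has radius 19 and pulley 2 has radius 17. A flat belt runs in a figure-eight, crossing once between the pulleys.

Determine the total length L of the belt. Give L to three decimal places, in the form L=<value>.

crossed belt: β = asin((r1+r2)/C) = asin(36/68) = 31.9657°
wrap1 = wrap2 = π + 2β = 243.9314°
tangent length = C·cosβ = 57.6888
L = (r1+r2)·wrap + 2·C·cosβ = 36·4.2574 + 2·57.6888 = 268.6443

L=268.644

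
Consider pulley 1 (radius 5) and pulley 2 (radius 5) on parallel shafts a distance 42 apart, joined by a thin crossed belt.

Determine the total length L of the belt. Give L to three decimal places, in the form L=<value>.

L=117.808

crossed belt: β = asin((r1+r2)/C) = asin(10/42) = 13.7741°
wrap1 = wrap2 = π + 2β = 207.5483°
tangent length = C·cosβ = 40.7922
L = (r1+r2)·wrap + 2·C·cosβ = 10·3.6224 + 2·40.7922 = 117.8083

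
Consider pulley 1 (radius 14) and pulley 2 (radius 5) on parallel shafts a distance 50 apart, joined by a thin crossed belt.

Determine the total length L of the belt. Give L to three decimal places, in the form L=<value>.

crossed belt: β = asin((r1+r2)/C) = asin(19/50) = 22.3337°
wrap1 = wrap2 = π + 2β = 224.6674°
tangent length = C·cosβ = 46.2493
L = (r1+r2)·wrap + 2·C·cosβ = 19·3.9212 + 2·46.2493 = 167.0012

L=167.001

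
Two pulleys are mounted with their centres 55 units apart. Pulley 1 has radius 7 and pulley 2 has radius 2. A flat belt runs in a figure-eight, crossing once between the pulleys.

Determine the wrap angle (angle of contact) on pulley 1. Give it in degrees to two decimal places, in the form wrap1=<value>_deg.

wrap1=198.84_deg

crossed belt: β = asin((r1+r2)/C) = asin(9/55) = 9.4180°
wrap1 = wrap2 = π + 2β = 198.8361°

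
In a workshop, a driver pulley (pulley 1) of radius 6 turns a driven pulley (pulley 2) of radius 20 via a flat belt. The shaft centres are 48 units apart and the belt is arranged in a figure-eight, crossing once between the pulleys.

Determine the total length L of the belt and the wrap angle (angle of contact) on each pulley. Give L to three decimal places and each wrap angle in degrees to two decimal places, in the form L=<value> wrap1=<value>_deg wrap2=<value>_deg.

L=192.144 wrap1=245.59_deg wrap2=245.59_deg

crossed belt: β = asin((r1+r2)/C) = asin(26/48) = 32.7972°
wrap1 = wrap2 = π + 2β = 245.5943°
tangent length = C·cosβ = 40.3485
L = (r1+r2)·wrap + 2·C·cosβ = 26·4.2864 + 2·40.3485 = 192.1441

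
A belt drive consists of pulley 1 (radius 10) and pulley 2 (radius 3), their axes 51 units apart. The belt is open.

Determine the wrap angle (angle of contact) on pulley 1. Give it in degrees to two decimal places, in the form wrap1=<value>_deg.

wrap1=195.78_deg

open belt: β = asin((r2−r1)/C) = asin(-7/51) = -7.8890°
wrap1 = π − 2β = 195.7781°
wrap2 = π + 2β = 164.2219°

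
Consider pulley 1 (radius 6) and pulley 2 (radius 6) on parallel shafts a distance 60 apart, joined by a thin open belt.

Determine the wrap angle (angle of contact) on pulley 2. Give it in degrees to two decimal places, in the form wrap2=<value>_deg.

open belt: β = asin((r2−r1)/C) = asin(0/60) = 0.0000°
wrap1 = π − 2β = 180.0000°
wrap2 = π + 2β = 180.0000°

wrap2=180.00_deg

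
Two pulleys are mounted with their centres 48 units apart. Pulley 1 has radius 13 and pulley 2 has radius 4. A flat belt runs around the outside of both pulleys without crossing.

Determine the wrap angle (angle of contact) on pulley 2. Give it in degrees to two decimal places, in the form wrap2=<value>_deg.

open belt: β = asin((r2−r1)/C) = asin(-9/48) = -10.8069°
wrap1 = π − 2β = 201.6138°
wrap2 = π + 2β = 158.3862°

wrap2=158.39_deg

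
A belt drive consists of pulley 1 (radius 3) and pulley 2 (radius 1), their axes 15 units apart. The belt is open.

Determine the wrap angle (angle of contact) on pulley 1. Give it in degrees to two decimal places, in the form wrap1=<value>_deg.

open belt: β = asin((r2−r1)/C) = asin(-2/15) = -7.6623°
wrap1 = π − 2β = 195.3245°
wrap2 = π + 2β = 164.6755°

wrap1=195.32_deg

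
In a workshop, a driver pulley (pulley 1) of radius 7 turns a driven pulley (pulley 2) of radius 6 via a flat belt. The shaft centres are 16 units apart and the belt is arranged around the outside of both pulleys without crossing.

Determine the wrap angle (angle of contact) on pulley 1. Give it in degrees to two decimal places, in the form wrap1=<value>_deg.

open belt: β = asin((r2−r1)/C) = asin(-1/16) = -3.5833°
wrap1 = π − 2β = 187.1666°
wrap2 = π + 2β = 172.8334°

wrap1=187.17_deg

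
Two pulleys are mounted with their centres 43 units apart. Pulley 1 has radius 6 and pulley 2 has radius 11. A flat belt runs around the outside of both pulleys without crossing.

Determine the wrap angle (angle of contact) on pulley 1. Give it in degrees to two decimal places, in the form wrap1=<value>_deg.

open belt: β = asin((r2−r1)/C) = asin(5/43) = 6.6774°
wrap1 = π − 2β = 166.6452°
wrap2 = π + 2β = 193.3548°

wrap1=166.65_deg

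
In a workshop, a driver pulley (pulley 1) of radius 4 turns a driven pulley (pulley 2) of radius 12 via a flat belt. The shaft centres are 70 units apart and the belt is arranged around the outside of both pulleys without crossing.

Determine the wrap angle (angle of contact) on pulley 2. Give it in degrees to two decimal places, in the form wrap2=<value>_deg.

wrap2=193.12_deg

open belt: β = asin((r2−r1)/C) = asin(8/70) = 6.5624°
wrap1 = π − 2β = 166.8751°
wrap2 = π + 2β = 193.1249°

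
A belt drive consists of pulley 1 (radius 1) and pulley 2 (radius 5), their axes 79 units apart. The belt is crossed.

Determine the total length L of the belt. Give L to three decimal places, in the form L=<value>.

L=177.305

crossed belt: β = asin((r1+r2)/C) = asin(6/79) = 4.3558°
wrap1 = wrap2 = π + 2β = 188.7115°
tangent length = C·cosβ = 78.7718
L = (r1+r2)·wrap + 2·C·cosβ = 6·3.2936 + 2·78.7718 = 177.3055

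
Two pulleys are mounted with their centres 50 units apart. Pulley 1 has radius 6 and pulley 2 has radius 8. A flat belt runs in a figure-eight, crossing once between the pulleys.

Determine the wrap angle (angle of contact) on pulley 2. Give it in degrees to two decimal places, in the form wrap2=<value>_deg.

wrap2=212.52_deg

crossed belt: β = asin((r1+r2)/C) = asin(14/50) = 16.2602°
wrap1 = wrap2 = π + 2β = 212.5204°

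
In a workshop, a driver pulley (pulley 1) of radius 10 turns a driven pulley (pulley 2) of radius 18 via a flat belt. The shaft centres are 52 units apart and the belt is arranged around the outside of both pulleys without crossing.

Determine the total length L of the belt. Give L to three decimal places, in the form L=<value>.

L=193.198

open belt: β = asin((r2−r1)/C) = asin(8/52) = 8.8499°
wrap1 = π − 2β = 162.3002°
wrap2 = π + 2β = 197.6998°
tangent length = C·cosβ = 51.3809
L = r1·wrap1 + r2·wrap2 + 2·C·cosβ = 10·2.8327 + 18·3.4505 + 2·51.3809 = 193.1978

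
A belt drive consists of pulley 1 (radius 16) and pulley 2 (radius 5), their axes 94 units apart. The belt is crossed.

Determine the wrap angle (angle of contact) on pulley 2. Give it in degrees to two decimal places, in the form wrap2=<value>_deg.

crossed belt: β = asin((r1+r2)/C) = asin(21/94) = 12.9091°
wrap1 = wrap2 = π + 2β = 205.8181°

wrap2=205.82_deg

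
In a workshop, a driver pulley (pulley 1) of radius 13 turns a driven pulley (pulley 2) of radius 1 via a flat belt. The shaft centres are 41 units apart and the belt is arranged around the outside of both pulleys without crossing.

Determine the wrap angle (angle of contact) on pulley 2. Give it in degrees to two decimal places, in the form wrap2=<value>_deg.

wrap2=145.96_deg

open belt: β = asin((r2−r1)/C) = asin(-12/41) = -17.0186°
wrap1 = π − 2β = 214.0373°
wrap2 = π + 2β = 145.9627°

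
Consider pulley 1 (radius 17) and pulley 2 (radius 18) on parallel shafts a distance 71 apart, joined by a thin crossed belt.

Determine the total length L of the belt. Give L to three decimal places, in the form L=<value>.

L=269.587

crossed belt: β = asin((r1+r2)/C) = asin(35/71) = 29.5352°
wrap1 = wrap2 = π + 2β = 239.0703°
tangent length = C·cosβ = 61.7738
L = (r1+r2)·wrap + 2·C·cosβ = 35·4.1726 + 2·61.7738 = 269.5873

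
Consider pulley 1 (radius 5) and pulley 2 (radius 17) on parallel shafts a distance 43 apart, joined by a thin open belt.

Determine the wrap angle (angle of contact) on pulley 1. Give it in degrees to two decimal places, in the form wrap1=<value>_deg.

wrap1=147.59_deg

open belt: β = asin((r2−r1)/C) = asin(12/43) = 16.2047°
wrap1 = π − 2β = 147.5906°
wrap2 = π + 2β = 212.4094°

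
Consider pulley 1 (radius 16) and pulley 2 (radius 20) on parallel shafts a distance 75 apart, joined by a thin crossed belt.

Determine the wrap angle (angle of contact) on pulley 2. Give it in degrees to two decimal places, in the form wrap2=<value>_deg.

wrap2=237.37_deg

crossed belt: β = asin((r1+r2)/C) = asin(36/75) = 28.6854°
wrap1 = wrap2 = π + 2β = 237.3708°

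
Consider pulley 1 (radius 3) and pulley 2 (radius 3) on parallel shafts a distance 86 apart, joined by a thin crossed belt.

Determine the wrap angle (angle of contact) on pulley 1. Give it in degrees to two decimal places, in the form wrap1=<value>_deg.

crossed belt: β = asin((r1+r2)/C) = asin(6/86) = 4.0006°
wrap1 = wrap2 = π + 2β = 188.0013°

wrap1=188.00_deg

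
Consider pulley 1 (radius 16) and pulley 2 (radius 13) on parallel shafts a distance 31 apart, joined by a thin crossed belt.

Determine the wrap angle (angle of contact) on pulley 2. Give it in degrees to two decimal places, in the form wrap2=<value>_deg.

wrap2=318.61_deg

crossed belt: β = asin((r1+r2)/C) = asin(29/31) = 69.3065°
wrap1 = wrap2 = π + 2β = 318.6129°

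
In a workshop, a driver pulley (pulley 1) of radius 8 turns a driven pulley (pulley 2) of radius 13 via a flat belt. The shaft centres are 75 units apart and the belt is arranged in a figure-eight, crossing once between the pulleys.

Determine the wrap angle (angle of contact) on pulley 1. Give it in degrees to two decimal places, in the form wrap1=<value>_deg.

wrap1=212.52_deg

crossed belt: β = asin((r1+r2)/C) = asin(21/75) = 16.2602°
wrap1 = wrap2 = π + 2β = 212.5204°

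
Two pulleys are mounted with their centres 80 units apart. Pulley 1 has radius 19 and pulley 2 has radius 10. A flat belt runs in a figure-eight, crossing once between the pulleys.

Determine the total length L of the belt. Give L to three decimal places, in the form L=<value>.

crossed belt: β = asin((r1+r2)/C) = asin(29/80) = 21.2538°
wrap1 = wrap2 = π + 2β = 222.5076°
tangent length = C·cosβ = 74.5587
L = (r1+r2)·wrap + 2·C·cosβ = 29·3.8835 + 2·74.5587 = 261.7386

L=261.739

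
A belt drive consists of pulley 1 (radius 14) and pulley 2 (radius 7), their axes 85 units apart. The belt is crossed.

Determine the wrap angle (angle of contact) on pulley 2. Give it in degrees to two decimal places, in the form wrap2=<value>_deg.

wrap2=208.61_deg

crossed belt: β = asin((r1+r2)/C) = asin(21/85) = 14.3035°
wrap1 = wrap2 = π + 2β = 208.6071°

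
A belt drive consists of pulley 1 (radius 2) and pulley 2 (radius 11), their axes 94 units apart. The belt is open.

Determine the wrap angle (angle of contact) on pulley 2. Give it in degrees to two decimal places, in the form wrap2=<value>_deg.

wrap2=190.99_deg

open belt: β = asin((r2−r1)/C) = asin(9/94) = 5.4942°
wrap1 = π − 2β = 169.0116°
wrap2 = π + 2β = 190.9884°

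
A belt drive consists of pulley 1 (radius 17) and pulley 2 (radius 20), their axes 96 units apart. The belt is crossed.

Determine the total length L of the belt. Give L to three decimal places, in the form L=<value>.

crossed belt: β = asin((r1+r2)/C) = asin(37/96) = 22.6696°
wrap1 = wrap2 = π + 2β = 225.3392°
tangent length = C·cosβ = 88.5833
L = (r1+r2)·wrap + 2·C·cosβ = 37·3.9329 + 2·88.5833 = 322.6843

L=322.684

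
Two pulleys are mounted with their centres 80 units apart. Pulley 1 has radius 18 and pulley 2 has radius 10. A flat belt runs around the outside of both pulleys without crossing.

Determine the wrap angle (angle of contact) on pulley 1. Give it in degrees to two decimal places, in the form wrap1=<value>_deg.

wrap1=191.48_deg

open belt: β = asin((r2−r1)/C) = asin(-8/80) = -5.7392°
wrap1 = π − 2β = 191.4783°
wrap2 = π + 2β = 168.5217°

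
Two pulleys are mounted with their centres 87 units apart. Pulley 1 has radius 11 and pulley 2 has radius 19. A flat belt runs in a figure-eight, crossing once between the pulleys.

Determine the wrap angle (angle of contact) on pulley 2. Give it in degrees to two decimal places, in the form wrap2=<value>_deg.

crossed belt: β = asin((r1+r2)/C) = asin(30/87) = 20.1713°
wrap1 = wrap2 = π + 2β = 220.3425°

wrap2=220.34_deg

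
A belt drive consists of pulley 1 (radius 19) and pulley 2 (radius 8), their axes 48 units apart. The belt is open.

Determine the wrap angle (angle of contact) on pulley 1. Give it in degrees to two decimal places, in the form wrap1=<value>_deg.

wrap1=206.50_deg

open belt: β = asin((r2−r1)/C) = asin(-11/48) = -13.2480°
wrap1 = π − 2β = 206.4960°
wrap2 = π + 2β = 153.5040°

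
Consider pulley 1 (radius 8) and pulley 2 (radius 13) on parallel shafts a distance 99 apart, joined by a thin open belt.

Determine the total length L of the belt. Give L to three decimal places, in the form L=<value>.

L=264.226

open belt: β = asin((r2−r1)/C) = asin(5/99) = 2.8950°
wrap1 = π − 2β = 174.2101°
wrap2 = π + 2β = 185.7899°
tangent length = C·cosβ = 98.8737
L = r1·wrap1 + r2·wrap2 + 2·C·cosβ = 8·3.0405 + 13·3.2426 + 2·98.8737 = 264.2260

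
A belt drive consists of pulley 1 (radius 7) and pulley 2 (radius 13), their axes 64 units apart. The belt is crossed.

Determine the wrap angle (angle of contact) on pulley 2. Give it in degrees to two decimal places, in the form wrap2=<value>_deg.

wrap2=216.42_deg

crossed belt: β = asin((r1+r2)/C) = asin(20/64) = 18.2100°
wrap1 = wrap2 = π + 2β = 216.4199°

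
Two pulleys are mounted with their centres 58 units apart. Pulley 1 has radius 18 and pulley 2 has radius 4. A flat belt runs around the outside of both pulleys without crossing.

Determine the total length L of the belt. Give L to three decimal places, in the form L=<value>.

L=188.511

open belt: β = asin((r2−r1)/C) = asin(-14/58) = -13.9680°
wrap1 = π − 2β = 207.9359°
wrap2 = π + 2β = 152.0641°
tangent length = C·cosβ = 56.2850
L = r1·wrap1 + r2·wrap2 + 2·C·cosβ = 18·3.6292 + 4·2.6540 + 2·56.2850 = 188.5111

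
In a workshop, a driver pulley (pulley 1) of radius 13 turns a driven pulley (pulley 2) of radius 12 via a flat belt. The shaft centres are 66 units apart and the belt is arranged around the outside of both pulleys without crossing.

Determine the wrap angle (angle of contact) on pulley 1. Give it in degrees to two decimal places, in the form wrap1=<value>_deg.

wrap1=181.74_deg

open belt: β = asin((r2−r1)/C) = asin(-1/66) = -0.8682°
wrap1 = π − 2β = 181.7363°
wrap2 = π + 2β = 178.2637°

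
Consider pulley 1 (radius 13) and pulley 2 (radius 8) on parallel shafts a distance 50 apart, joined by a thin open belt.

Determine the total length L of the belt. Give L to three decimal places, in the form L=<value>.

open belt: β = asin((r2−r1)/C) = asin(-5/50) = -5.7392°
wrap1 = π − 2β = 191.4783°
wrap2 = π + 2β = 168.5217°
tangent length = C·cosβ = 49.7494
L = r1·wrap1 + r2·wrap2 + 2·C·cosβ = 13·3.3419 + 8·2.9413 + 2·49.7494 = 166.4739

L=166.474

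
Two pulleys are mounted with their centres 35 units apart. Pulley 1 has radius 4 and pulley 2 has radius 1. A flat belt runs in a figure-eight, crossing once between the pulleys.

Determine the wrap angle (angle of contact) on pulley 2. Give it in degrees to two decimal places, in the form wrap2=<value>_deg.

wrap2=196.43_deg

crossed belt: β = asin((r1+r2)/C) = asin(5/35) = 8.2132°
wrap1 = wrap2 = π + 2β = 196.4264°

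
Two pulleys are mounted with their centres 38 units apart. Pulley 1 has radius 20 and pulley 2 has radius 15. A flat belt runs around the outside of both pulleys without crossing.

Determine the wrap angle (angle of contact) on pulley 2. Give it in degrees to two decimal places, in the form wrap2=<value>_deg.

wrap2=164.88_deg

open belt: β = asin((r2−r1)/C) = asin(-5/38) = -7.5608°
wrap1 = π − 2β = 195.1217°
wrap2 = π + 2β = 164.8783°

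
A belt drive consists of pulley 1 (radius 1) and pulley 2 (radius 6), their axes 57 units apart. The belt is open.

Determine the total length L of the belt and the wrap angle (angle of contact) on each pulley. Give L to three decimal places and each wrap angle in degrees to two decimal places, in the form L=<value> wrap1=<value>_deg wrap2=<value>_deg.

open belt: β = asin((r2−r1)/C) = asin(5/57) = 5.0324°
wrap1 = π − 2β = 169.9352°
wrap2 = π + 2β = 190.0648°
tangent length = C·cosβ = 56.7803
L = r1·wrap1 + r2·wrap2 + 2·C·cosβ = 1·2.9659 + 6·3.3173 + 2·56.7803 = 136.4300

L=136.430 wrap1=169.94_deg wrap2=190.06_deg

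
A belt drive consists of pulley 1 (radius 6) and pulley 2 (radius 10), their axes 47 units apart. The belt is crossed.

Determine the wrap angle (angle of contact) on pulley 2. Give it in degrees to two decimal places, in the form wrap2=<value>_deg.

crossed belt: β = asin((r1+r2)/C) = asin(16/47) = 19.9028°
wrap1 = wrap2 = π + 2β = 219.8056°

wrap2=219.81_deg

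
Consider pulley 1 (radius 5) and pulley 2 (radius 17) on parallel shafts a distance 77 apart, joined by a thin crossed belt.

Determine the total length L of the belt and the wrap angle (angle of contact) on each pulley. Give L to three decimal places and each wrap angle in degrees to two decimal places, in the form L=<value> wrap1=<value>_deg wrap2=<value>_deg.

L=229.445 wrap1=213.20_deg wrap2=213.20_deg

crossed belt: β = asin((r1+r2)/C) = asin(22/77) = 16.6015°
wrap1 = wrap2 = π + 2β = 213.2031°
tangent length = C·cosβ = 73.7902
L = (r1+r2)·wrap + 2·C·cosβ = 22·3.7211 + 2·73.7902 = 229.4446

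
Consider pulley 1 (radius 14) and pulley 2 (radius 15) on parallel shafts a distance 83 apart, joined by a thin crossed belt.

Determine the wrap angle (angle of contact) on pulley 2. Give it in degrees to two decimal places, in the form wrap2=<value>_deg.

crossed belt: β = asin((r1+r2)/C) = asin(29/83) = 20.4505°
wrap1 = wrap2 = π + 2β = 220.9009°

wrap2=220.90_deg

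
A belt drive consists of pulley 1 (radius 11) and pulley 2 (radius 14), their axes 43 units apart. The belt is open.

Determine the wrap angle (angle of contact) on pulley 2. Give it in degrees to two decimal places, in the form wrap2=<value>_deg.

open belt: β = asin((r2−r1)/C) = asin(3/43) = 4.0006°
wrap1 = π − 2β = 171.9987°
wrap2 = π + 2β = 188.0013°

wrap2=188.00_deg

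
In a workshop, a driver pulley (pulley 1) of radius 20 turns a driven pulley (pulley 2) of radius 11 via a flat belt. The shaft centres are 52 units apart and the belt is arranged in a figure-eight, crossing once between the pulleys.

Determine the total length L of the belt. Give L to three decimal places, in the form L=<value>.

L=220.487

crossed belt: β = asin((r1+r2)/C) = asin(31/52) = 36.5949°
wrap1 = wrap2 = π + 2β = 253.1899°
tangent length = C·cosβ = 41.7493
L = (r1+r2)·wrap + 2·C·cosβ = 31·4.4190 + 2·41.7493 = 220.4874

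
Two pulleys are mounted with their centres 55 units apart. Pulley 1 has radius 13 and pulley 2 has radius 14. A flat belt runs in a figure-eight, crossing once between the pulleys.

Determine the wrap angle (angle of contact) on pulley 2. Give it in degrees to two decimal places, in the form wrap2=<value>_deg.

crossed belt: β = asin((r1+r2)/C) = asin(27/55) = 29.4004°
wrap1 = wrap2 = π + 2β = 238.8007°

wrap2=238.80_deg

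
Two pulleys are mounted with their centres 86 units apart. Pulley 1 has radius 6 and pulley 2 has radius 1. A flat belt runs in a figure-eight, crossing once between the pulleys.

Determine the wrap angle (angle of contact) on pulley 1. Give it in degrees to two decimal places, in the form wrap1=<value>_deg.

wrap1=189.34_deg

crossed belt: β = asin((r1+r2)/C) = asin(7/86) = 4.6688°
wrap1 = wrap2 = π + 2β = 189.3375°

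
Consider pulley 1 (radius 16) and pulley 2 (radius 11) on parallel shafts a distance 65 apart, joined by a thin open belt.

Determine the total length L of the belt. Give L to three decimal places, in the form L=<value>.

L=215.208

open belt: β = asin((r2−r1)/C) = asin(-5/65) = -4.4117°
wrap1 = π − 2β = 188.8235°
wrap2 = π + 2β = 171.1765°
tangent length = C·cosβ = 64.8074
L = r1·wrap1 + r2·wrap2 + 2·C·cosβ = 16·3.2956 + 11·2.9876 + 2·64.8074 = 215.2078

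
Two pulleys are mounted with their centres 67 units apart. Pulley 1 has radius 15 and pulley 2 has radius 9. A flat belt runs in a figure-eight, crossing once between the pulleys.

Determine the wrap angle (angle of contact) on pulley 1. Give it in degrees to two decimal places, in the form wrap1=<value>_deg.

wrap1=221.98_deg

crossed belt: β = asin((r1+r2)/C) = asin(24/67) = 20.9902°
wrap1 = wrap2 = π + 2β = 221.9805°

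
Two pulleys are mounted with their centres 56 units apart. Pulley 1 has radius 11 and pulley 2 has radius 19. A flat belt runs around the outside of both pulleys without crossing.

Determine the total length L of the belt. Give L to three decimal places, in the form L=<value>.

L=207.393

open belt: β = asin((r2−r1)/C) = asin(8/56) = 8.2132°
wrap1 = π − 2β = 163.5736°
wrap2 = π + 2β = 196.4264°
tangent length = C·cosβ = 55.4256
L = r1·wrap1 + r2·wrap2 + 2·C·cosβ = 11·2.8549 + 19·3.4283 + 2·55.4256 = 207.3926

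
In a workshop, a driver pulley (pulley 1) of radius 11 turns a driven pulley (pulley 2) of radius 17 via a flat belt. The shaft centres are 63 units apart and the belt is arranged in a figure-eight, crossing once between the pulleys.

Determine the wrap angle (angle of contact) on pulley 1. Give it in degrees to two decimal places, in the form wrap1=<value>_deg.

wrap1=232.78_deg

crossed belt: β = asin((r1+r2)/C) = asin(28/63) = 26.3878°
wrap1 = wrap2 = π + 2β = 232.7756°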